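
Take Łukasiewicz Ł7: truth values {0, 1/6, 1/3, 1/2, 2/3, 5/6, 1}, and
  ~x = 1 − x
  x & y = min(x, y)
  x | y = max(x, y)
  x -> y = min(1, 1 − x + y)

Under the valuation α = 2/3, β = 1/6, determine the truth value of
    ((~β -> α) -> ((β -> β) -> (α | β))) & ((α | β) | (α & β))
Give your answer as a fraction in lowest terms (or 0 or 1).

~β = ~1/6 = 5/6
~β -> α = 5/6 -> 2/3 = 5/6
β -> β = 1/6 -> 1/6 = 1
α | β = 2/3 | 1/6 = 2/3
(β -> β) -> (α | β) = 1 -> 2/3 = 2/3
(~β -> α) -> ((β -> β) -> (α | β)) = 5/6 -> 2/3 = 5/6
α | β = 2/3 | 1/6 = 2/3
α & β = 2/3 & 1/6 = 1/6
(α | β) | (α & β) = 2/3 | 1/6 = 2/3
((~β -> α) -> ((β -> β) -> (α | β))) & ((α | β) | (α & β)) = 5/6 & 2/3 = 2/3

2/3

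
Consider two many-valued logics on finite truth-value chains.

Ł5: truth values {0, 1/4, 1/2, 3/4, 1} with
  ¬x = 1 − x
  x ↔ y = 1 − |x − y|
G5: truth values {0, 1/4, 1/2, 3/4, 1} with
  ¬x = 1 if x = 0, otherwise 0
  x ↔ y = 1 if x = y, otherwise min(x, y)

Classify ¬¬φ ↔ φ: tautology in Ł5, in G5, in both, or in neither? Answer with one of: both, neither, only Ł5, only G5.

only Ł5

In Ł5: every assignment gives 1 — tautology.
In G5: at φ = 1/4 the value is 1/4 — not a tautology.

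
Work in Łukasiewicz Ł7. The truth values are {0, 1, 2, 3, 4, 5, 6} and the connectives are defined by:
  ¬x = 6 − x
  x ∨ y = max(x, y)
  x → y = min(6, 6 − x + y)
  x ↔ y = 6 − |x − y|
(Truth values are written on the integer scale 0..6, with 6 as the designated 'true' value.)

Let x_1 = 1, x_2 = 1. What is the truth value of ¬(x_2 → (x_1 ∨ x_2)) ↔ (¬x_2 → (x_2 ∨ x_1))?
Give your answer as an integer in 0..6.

4

x_1 ∨ x_2 = 1 ∨ 1 = 1
x_2 → (x_1 ∨ x_2) = 1 → 1 = 6
¬(x_2 → (x_1 ∨ x_2)) = ¬6 = 0
¬x_2 = ¬1 = 5
x_2 ∨ x_1 = 1 ∨ 1 = 1
¬x_2 → (x_2 ∨ x_1) = 5 → 1 = 2
¬(x_2 → (x_1 ∨ x_2)) ↔ (¬x_2 → (x_2 ∨ x_1)) = 0 ↔ 2 = 4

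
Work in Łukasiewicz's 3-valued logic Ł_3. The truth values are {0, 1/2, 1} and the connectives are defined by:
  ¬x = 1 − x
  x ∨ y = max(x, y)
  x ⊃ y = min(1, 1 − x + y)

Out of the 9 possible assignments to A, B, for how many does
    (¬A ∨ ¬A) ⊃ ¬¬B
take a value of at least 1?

6

A = 0, B = 0 ↦ 0  <
A = 0, B = 1/2 ↦ 1/2  <
A = 0, B = 1 ↦ 1  ≥
A = 1/2, B = 0 ↦ 1/2  <
A = 1/2, B = 1/2 ↦ 1  ≥
A = 1/2, B = 1 ↦ 1  ≥
A = 1, B = 0 ↦ 1  ≥
A = 1, B = 1/2 ↦ 1  ≥
A = 1, B = 1 ↦ 1  ≥
So 6 of the 9 assignments meet the threshold.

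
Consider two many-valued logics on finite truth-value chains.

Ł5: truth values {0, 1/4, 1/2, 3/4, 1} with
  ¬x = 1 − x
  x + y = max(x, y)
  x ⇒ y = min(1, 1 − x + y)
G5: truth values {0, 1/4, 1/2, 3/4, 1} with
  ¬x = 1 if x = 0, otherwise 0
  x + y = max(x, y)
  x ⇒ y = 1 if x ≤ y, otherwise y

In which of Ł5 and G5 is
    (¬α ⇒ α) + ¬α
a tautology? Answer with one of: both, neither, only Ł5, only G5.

only G5

In Ł5: at α = 1/4 the value is 3/4 — not a tautology.
In G5: every assignment gives 1 — tautology.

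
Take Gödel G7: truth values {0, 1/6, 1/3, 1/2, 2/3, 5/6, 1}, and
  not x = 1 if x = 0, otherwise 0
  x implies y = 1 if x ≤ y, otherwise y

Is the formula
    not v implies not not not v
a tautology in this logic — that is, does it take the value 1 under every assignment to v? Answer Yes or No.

v = 0 ↦ 1
v = 1/6 ↦ 1
v = 1/3 ↦ 1
v = 1/2 ↦ 1
v = 2/3 ↦ 1
v = 5/6 ↦ 1
v = 1 ↦ 1
Every assignment gives a value ≥ 1.

Yes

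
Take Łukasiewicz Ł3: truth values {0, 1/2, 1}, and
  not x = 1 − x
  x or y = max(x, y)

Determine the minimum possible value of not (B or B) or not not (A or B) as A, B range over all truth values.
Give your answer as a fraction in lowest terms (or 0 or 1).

Take A = 0, B = 1/2:
B or B = 1/2 or 1/2 = 1/2
not (B or B) = not 1/2 = 1/2
A or B = 0 or 1/2 = 1/2
not (A or B) = not 1/2 = 1/2
not not (A or B) = not 1/2 = 1/2
not (B or B) or not not (A or B) = 1/2 or 1/2 = 1/2
No assignment yields a value below 1/2, so this is the minimum.

1/2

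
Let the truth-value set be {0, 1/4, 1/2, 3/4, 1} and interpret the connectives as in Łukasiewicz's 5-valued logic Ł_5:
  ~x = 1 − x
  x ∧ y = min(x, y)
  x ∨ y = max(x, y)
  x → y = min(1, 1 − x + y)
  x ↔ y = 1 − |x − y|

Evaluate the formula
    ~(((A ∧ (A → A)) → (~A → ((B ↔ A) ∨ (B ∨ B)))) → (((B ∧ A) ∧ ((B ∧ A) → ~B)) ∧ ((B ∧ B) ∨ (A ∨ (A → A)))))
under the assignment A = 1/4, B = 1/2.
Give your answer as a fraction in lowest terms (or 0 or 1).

A → A = 1/4 → 1/4 = 1
A ∧ (A → A) = 1/4 ∧ 1 = 1/4
~A = ~1/4 = 3/4
B ↔ A = 1/2 ↔ 1/4 = 3/4
B ∨ B = 1/2 ∨ 1/2 = 1/2
(B ↔ A) ∨ (B ∨ B) = 3/4 ∨ 1/2 = 3/4
~A → ((B ↔ A) ∨ (B ∨ B)) = 3/4 → 3/4 = 1
(A ∧ (A → A)) → (~A → ((B ↔ A) ∨ (B ∨ B))) = 1/4 → 1 = 1
B ∧ A = 1/2 ∧ 1/4 = 1/4
B ∧ A = 1/2 ∧ 1/4 = 1/4
~B = ~1/2 = 1/2
(B ∧ A) → ~B = 1/4 → 1/2 = 1
(B ∧ A) ∧ ((B ∧ A) → ~B) = 1/4 ∧ 1 = 1/4
B ∧ B = 1/2 ∧ 1/2 = 1/2
A → A = 1/4 → 1/4 = 1
A ∨ (A → A) = 1/4 ∨ 1 = 1
(B ∧ B) ∨ (A ∨ (A → A)) = 1/2 ∨ 1 = 1
((B ∧ A) ∧ ((B ∧ A) → ~B)) ∧ ((B ∧ B) ∨ (A ∨ (A → A))) = 1/4 ∧ 1 = 1/4
((A ∧ (A → A)) → (~A → ((B ↔ A) ∨ (B ∨ B)))) → (((B ∧ A) ∧ ((B ∧ A) → ~B)) ∧ ((B ∧ B) ∨ (A ∨ (A → A)))) = 1 → 1/4 = 1/4
~(((A ∧ (A → A)) → (~A → ((B ↔ A) ∨ (B ∨ B)))) → (((B ∧ A) ∧ ((B ∧ A) → ~B)) ∧ ((B ∧ B) ∨ (A ∨ (A → A))))) = ~1/4 = 3/4

3/4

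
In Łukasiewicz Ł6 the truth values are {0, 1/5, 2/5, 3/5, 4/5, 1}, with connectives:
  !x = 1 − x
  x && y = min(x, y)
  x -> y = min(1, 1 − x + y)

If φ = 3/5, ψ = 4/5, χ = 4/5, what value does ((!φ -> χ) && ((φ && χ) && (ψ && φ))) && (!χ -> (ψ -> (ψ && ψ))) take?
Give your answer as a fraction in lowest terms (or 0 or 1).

3/5

!φ = !3/5 = 2/5
!φ -> χ = 2/5 -> 4/5 = 1
φ && χ = 3/5 && 4/5 = 3/5
ψ && φ = 4/5 && 3/5 = 3/5
(φ && χ) && (ψ && φ) = 3/5 && 3/5 = 3/5
(!φ -> χ) && ((φ && χ) && (ψ && φ)) = 1 && 3/5 = 3/5
!χ = !4/5 = 1/5
ψ && ψ = 4/5 && 4/5 = 4/5
ψ -> (ψ && ψ) = 4/5 -> 4/5 = 1
!χ -> (ψ -> (ψ && ψ)) = 1/5 -> 1 = 1
((!φ -> χ) && ((φ && χ) && (ψ && φ))) && (!χ -> (ψ -> (ψ && ψ))) = 3/5 && 1 = 3/5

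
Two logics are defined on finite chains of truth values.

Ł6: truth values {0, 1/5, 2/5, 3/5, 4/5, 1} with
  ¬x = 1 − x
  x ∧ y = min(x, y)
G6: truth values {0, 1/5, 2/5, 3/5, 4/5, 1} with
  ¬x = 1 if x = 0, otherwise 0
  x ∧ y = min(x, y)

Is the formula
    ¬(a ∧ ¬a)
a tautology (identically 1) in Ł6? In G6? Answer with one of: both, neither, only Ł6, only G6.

In Ł6: at a = 1/5 the value is 4/5 — not a tautology.
In G6: every assignment gives 1 — tautology.

only G6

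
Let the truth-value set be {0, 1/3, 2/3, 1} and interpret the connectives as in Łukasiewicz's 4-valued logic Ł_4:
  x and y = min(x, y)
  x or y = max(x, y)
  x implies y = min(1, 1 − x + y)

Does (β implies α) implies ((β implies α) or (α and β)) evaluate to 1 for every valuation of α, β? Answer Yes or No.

Yes

α = 0, β = 0 ↦ 1
α = 0, β = 1/3 ↦ 1
α = 0, β = 2/3 ↦ 1
α = 0, β = 1 ↦ 1
α = 1/3, β = 0 ↦ 1
α = 1/3, β = 1/3 ↦ 1
α = 1/3, β = 2/3 ↦ 1
α = 1/3, β = 1 ↦ 1
α = 2/3, β = 0 ↦ 1
α = 2/3, β = 1/3 ↦ 1
α = 2/3, β = 2/3 ↦ 1
α = 2/3, β = 1 ↦ 1
α = 1, β = 0 ↦ 1
α = 1, β = 1/3 ↦ 1
α = 1, β = 2/3 ↦ 1
α = 1, β = 1 ↦ 1
Every assignment gives a value ≥ 1.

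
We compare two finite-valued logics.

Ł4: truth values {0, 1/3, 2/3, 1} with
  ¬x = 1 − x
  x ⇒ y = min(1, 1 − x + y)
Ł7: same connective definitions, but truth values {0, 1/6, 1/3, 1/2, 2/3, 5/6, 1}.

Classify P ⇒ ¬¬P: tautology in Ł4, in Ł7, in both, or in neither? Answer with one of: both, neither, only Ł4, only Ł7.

both

In Ł4: every assignment gives 1 — tautology.
In Ł7: every assignment gives 1 — tautology.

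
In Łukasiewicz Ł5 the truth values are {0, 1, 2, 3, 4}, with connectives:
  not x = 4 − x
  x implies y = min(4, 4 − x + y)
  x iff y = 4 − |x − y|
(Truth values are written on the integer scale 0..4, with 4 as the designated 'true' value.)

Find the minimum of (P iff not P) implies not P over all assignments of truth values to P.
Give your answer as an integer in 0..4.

2

Take P = 2:
not P = not 2 = 2
P iff not P = 2 iff 2 = 4
not P = not 2 = 2
(P iff not P) implies not P = 4 implies 2 = 2
No assignment yields a value below 2, so this is the minimum.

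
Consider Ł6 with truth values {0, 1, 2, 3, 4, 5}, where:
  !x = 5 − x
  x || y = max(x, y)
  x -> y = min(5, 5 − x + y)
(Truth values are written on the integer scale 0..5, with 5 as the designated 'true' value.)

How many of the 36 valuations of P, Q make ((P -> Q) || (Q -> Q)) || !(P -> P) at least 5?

36

value 5: 36 assignments (counts)
So 36 of the 36 assignments meet the threshold.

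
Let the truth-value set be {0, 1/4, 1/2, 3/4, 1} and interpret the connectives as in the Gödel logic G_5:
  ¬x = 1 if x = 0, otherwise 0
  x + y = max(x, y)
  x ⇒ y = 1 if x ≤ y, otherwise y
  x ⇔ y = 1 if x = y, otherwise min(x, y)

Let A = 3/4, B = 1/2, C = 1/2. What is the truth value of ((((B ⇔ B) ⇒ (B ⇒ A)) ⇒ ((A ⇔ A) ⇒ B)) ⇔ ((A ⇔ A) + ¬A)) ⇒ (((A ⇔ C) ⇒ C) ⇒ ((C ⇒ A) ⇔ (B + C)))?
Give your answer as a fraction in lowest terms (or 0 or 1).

B ⇔ B = 1/2 ⇔ 1/2 = 1
B ⇒ A = 1/2 ⇒ 3/4 = 1
(B ⇔ B) ⇒ (B ⇒ A) = 1 ⇒ 1 = 1
A ⇔ A = 3/4 ⇔ 3/4 = 1
(A ⇔ A) ⇒ B = 1 ⇒ 1/2 = 1/2
((B ⇔ B) ⇒ (B ⇒ A)) ⇒ ((A ⇔ A) ⇒ B) = 1 ⇒ 1/2 = 1/2
A ⇔ A = 3/4 ⇔ 3/4 = 1
¬A = ¬3/4 = 0
(A ⇔ A) + ¬A = 1 + 0 = 1
(((B ⇔ B) ⇒ (B ⇒ A)) ⇒ ((A ⇔ A) ⇒ B)) ⇔ ((A ⇔ A) + ¬A) = 1/2 ⇔ 1 = 1/2
A ⇔ C = 3/4 ⇔ 1/2 = 1/2
(A ⇔ C) ⇒ C = 1/2 ⇒ 1/2 = 1
C ⇒ A = 1/2 ⇒ 3/4 = 1
B + C = 1/2 + 1/2 = 1/2
(C ⇒ A) ⇔ (B + C) = 1 ⇔ 1/2 = 1/2
((A ⇔ C) ⇒ C) ⇒ ((C ⇒ A) ⇔ (B + C)) = 1 ⇒ 1/2 = 1/2
((((B ⇔ B) ⇒ (B ⇒ A)) ⇒ ((A ⇔ A) ⇒ B)) ⇔ ((A ⇔ A) + ¬A)) ⇒ (((A ⇔ C) ⇒ C) ⇒ ((C ⇒ A) ⇔ (B + C))) = 1/2 ⇒ 1/2 = 1

1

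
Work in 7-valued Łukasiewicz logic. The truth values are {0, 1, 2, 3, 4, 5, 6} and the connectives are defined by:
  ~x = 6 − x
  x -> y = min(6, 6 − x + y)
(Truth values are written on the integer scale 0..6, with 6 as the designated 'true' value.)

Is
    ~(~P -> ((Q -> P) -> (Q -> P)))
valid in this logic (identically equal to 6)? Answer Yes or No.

Counterexample: take P = 0, Q = 0.
~P = ~0 = 6
Q -> P = 0 -> 0 = 6
Q -> P = 0 -> 0 = 6
(Q -> P) -> (Q -> P) = 6 -> 6 = 6
~P -> ((Q -> P) -> (Q -> P)) = 6 -> 6 = 6
~(~P -> ((Q -> P) -> (Q -> P))) = ~6 = 0
This gives 0 ≠ 6.

No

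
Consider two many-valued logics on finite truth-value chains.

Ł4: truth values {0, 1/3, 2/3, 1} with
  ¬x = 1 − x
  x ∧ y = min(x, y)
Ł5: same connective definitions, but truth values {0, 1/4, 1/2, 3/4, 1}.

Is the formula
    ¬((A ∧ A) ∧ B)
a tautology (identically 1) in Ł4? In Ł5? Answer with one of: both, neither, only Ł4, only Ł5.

neither

In Ł4: at A = 1/3, B = 1/3 the value is 2/3 — not a tautology.
In Ł5: at A = 1/4, B = 1/4 the value is 3/4 — not a tautology.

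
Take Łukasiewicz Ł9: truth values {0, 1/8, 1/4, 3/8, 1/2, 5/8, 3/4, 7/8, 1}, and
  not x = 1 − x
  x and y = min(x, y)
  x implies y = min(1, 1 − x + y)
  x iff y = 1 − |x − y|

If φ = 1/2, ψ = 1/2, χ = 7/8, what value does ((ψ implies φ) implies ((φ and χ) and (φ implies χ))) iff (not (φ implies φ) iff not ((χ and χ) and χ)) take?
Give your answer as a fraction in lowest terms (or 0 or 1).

ψ implies φ = 1/2 implies 1/2 = 1
φ and χ = 1/2 and 7/8 = 1/2
φ implies χ = 1/2 implies 7/8 = 1
(φ and χ) and (φ implies χ) = 1/2 and 1 = 1/2
(ψ implies φ) implies ((φ and χ) and (φ implies χ)) = 1 implies 1/2 = 1/2
φ implies φ = 1/2 implies 1/2 = 1
not (φ implies φ) = not 1 = 0
χ and χ = 7/8 and 7/8 = 7/8
(χ and χ) and χ = 7/8 and 7/8 = 7/8
not ((χ and χ) and χ) = not 7/8 = 1/8
not (φ implies φ) iff not ((χ and χ) and χ) = 0 iff 1/8 = 7/8
((ψ implies φ) implies ((φ and χ) and (φ implies χ))) iff (not (φ implies φ) iff not ((χ and χ) and χ)) = 1/2 iff 7/8 = 5/8

5/8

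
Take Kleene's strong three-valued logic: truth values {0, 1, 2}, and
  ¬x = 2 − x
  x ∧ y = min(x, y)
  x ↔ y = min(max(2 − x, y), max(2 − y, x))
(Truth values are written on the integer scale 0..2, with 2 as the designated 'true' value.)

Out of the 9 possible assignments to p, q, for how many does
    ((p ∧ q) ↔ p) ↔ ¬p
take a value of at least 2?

p = 0, q = 0 ↦ 2  ≥
p = 0, q = 1 ↦ 2  ≥
p = 0, q = 2 ↦ 2  ≥
p = 1, q = 0 ↦ 1  <
p = 1, q = 1 ↦ 1  <
p = 1, q = 2 ↦ 1  <
p = 2, q = 0 ↦ 2  ≥
p = 2, q = 1 ↦ 1  <
p = 2, q = 2 ↦ 0  <
So 4 of the 9 assignments meet the threshold.

4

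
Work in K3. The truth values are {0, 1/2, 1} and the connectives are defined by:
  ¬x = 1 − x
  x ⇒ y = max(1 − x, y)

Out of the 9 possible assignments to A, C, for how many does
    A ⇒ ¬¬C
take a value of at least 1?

A = 0, C = 0 ↦ 1  ≥
A = 0, C = 1/2 ↦ 1  ≥
A = 0, C = 1 ↦ 1  ≥
A = 1/2, C = 0 ↦ 1/2  <
A = 1/2, C = 1/2 ↦ 1/2  <
A = 1/2, C = 1 ↦ 1  ≥
A = 1, C = 0 ↦ 0  <
A = 1, C = 1/2 ↦ 1/2  <
A = 1, C = 1 ↦ 1  ≥
So 5 of the 9 assignments meet the threshold.

5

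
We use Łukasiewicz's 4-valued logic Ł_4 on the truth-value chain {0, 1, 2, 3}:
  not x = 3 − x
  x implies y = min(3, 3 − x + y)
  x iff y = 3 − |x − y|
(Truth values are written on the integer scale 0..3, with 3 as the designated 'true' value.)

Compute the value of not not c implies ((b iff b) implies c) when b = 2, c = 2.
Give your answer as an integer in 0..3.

not c = not 2 = 1
not not c = not 1 = 2
b iff b = 2 iff 2 = 3
(b iff b) implies c = 3 implies 2 = 2
not not c implies ((b iff b) implies c) = 2 implies 2 = 3

3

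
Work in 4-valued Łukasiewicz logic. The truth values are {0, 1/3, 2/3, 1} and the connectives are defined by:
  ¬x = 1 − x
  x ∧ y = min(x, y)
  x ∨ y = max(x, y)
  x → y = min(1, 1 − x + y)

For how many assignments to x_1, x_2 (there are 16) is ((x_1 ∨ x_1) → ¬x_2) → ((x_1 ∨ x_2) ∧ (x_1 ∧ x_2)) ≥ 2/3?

6

x_1 = 0, x_2 = 0 ↦ 0  <
x_1 = 0, x_2 = 1/3 ↦ 0  <
x_1 = 0, x_2 = 2/3 ↦ 0  <
x_1 = 0, x_2 = 1 ↦ 0  <
x_1 = 1/3, x_2 = 0 ↦ 0  <
x_1 = 1/3, x_2 = 1/3 ↦ 1/3  <
x_1 = 1/3, x_2 = 2/3 ↦ 1/3  <
x_1 = 1/3, x_2 = 1 ↦ 2/3  ≥
x_1 = 2/3, x_2 = 0 ↦ 0  <
x_1 = 2/3, x_2 = 1/3 ↦ 1/3  <
x_1 = 2/3, x_2 = 2/3 ↦ 1  ≥
x_1 = 2/3, x_2 = 1 ↦ 1  ≥
x_1 = 1, x_2 = 0 ↦ 0  <
x_1 = 1, x_2 = 1/3 ↦ 2/3  ≥
x_1 = 1, x_2 = 2/3 ↦ 1  ≥
x_1 = 1, x_2 = 1 ↦ 1  ≥
So 6 of the 16 assignments meet the threshold.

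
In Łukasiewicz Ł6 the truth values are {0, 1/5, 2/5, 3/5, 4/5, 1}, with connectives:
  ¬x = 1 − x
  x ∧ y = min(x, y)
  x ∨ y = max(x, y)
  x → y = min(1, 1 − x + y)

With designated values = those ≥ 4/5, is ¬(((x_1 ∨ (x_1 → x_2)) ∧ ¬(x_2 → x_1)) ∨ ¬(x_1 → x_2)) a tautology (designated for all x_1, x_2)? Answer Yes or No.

Counterexample: take x_1 = 0, x_2 = 2/5.
x_1 → x_2 = 0 → 2/5 = 1
x_1 ∨ (x_1 → x_2) = 0 ∨ 1 = 1
x_2 → x_1 = 2/5 → 0 = 3/5
¬(x_2 → x_1) = ¬3/5 = 2/5
(x_1 ∨ (x_1 → x_2)) ∧ ¬(x_2 → x_1) = 1 ∧ 2/5 = 2/5
x_1 → x_2 = 0 → 2/5 = 1
¬(x_1 → x_2) = ¬1 = 0
((x_1 ∨ (x_1 → x_2)) ∧ ¬(x_2 → x_1)) ∨ ¬(x_1 → x_2) = 2/5 ∨ 0 = 2/5
¬(((x_1 ∨ (x_1 → x_2)) ∧ ¬(x_2 → x_1)) ∨ ¬(x_1 → x_2)) = ¬2/5 = 3/5
This gives 3/5, which is below 4/5.

No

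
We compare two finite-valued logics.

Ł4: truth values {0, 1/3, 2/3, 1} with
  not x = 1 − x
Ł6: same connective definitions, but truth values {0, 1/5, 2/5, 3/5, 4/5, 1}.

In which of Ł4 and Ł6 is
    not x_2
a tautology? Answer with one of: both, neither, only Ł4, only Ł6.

neither

In Ł4: at x_2 = 1/3 the value is 2/3 — not a tautology.
In Ł6: at x_2 = 1/5 the value is 4/5 — not a tautology.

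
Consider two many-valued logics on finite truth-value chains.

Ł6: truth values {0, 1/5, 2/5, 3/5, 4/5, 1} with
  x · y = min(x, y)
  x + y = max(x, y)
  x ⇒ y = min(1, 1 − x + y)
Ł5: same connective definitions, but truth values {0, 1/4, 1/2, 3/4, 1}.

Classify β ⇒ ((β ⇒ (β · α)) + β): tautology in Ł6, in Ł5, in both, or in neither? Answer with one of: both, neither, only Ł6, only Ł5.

both

In Ł6: every assignment gives 1 — tautology.
In Ł5: every assignment gives 1 — tautology.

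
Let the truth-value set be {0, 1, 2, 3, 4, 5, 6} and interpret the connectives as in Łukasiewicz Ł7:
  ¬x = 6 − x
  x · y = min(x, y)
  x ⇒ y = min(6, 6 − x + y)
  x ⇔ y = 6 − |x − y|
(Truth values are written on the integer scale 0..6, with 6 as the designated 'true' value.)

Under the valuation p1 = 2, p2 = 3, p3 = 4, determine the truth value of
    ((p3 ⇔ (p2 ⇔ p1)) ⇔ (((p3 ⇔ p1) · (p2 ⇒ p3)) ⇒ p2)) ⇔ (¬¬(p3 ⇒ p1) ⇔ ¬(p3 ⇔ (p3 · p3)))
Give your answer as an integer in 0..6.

p2 ⇔ p1 = 3 ⇔ 2 = 5
p3 ⇔ (p2 ⇔ p1) = 4 ⇔ 5 = 5
p3 ⇔ p1 = 4 ⇔ 2 = 4
p2 ⇒ p3 = 3 ⇒ 4 = 6
(p3 ⇔ p1) · (p2 ⇒ p3) = 4 · 6 = 4
((p3 ⇔ p1) · (p2 ⇒ p3)) ⇒ p2 = 4 ⇒ 3 = 5
(p3 ⇔ (p2 ⇔ p1)) ⇔ (((p3 ⇔ p1) · (p2 ⇒ p3)) ⇒ p2) = 5 ⇔ 5 = 6
p3 ⇒ p1 = 4 ⇒ 2 = 4
¬(p3 ⇒ p1) = ¬4 = 2
¬¬(p3 ⇒ p1) = ¬2 = 4
p3 · p3 = 4 · 4 = 4
p3 ⇔ (p3 · p3) = 4 ⇔ 4 = 6
¬(p3 ⇔ (p3 · p3)) = ¬6 = 0
¬¬(p3 ⇒ p1) ⇔ ¬(p3 ⇔ (p3 · p3)) = 4 ⇔ 0 = 2
((p3 ⇔ (p2 ⇔ p1)) ⇔ (((p3 ⇔ p1) · (p2 ⇒ p3)) ⇒ p2)) ⇔ (¬¬(p3 ⇒ p1) ⇔ ¬(p3 ⇔ (p3 · p3))) = 6 ⇔ 2 = 2

2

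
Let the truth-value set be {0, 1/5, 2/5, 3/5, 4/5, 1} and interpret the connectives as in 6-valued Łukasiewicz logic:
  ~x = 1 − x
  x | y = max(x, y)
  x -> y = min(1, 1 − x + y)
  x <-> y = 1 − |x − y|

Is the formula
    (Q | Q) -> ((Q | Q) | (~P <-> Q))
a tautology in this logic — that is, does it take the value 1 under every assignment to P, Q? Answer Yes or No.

Yes

At P = 0, Q = 4/5, for instance:
Q | Q = 4/5 | 4/5 = 4/5
~P = ~0 = 1
~P <-> Q = 1 <-> 4/5 = 4/5
(Q | Q) | (~P <-> Q) = 4/5 | 4/5 = 4/5
(Q | Q) -> ((Q | Q) | (~P <-> Q)) = 4/5 -> 4/5 = 1
and checking the remaining 35 assignments likewise gives ≥ 1 in every case.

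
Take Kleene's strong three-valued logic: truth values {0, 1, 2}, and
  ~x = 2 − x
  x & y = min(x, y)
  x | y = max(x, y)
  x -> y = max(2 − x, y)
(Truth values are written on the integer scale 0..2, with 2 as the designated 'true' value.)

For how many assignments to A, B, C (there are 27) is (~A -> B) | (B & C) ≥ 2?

15

value 2: 15 assignments (counts)
value 1: 9 assignments
value 0: 3 assignments
So 15 of the 27 assignments meet the threshold.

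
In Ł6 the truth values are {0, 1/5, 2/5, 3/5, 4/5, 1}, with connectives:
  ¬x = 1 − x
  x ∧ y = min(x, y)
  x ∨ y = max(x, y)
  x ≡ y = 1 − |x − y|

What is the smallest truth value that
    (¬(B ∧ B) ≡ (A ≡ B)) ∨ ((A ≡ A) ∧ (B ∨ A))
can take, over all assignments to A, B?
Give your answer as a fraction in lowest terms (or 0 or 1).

Take A = 2/5, B = 0:
B ∧ B = 0 ∧ 0 = 0
¬(B ∧ B) = ¬0 = 1
A ≡ B = 2/5 ≡ 0 = 3/5
¬(B ∧ B) ≡ (A ≡ B) = 1 ≡ 3/5 = 3/5
A ≡ A = 2/5 ≡ 2/5 = 1
B ∨ A = 0 ∨ 2/5 = 2/5
(A ≡ A) ∧ (B ∨ A) = 1 ∧ 2/5 = 2/5
(¬(B ∧ B) ≡ (A ≡ B)) ∨ ((A ≡ A) ∧ (B ∨ A)) = 3/5 ∨ 2/5 = 3/5
No assignment yields a value below 3/5, so this is the minimum.

3/5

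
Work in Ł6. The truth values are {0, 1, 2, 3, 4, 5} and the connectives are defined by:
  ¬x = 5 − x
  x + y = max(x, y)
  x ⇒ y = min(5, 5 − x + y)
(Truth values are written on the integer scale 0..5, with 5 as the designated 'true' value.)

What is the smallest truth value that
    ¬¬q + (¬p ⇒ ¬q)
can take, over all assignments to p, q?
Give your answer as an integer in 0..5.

3

Take p = 0, q = 2:
¬q = ¬2 = 3
¬¬q = ¬3 = 2
¬p = ¬0 = 5
¬q = ¬2 = 3
¬p ⇒ ¬q = 5 ⇒ 3 = 3
¬¬q + (¬p ⇒ ¬q) = 2 + 3 = 3
No assignment yields a value below 3, so this is the minimum.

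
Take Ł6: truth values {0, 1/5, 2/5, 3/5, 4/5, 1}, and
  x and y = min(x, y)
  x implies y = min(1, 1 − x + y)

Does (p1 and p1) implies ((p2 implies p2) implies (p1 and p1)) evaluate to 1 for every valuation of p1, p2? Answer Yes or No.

At p1 = 2/5, p2 = 0, for instance:
p1 and p1 = 2/5 and 2/5 = 2/5
p2 implies p2 = 0 implies 0 = 1
(p2 implies p2) implies (p1 and p1) = 1 implies 2/5 = 2/5
(p1 and p1) implies ((p2 implies p2) implies (p1 and p1)) = 2/5 implies 2/5 = 1
and checking the remaining 35 assignments likewise gives ≥ 1 in every case.

Yes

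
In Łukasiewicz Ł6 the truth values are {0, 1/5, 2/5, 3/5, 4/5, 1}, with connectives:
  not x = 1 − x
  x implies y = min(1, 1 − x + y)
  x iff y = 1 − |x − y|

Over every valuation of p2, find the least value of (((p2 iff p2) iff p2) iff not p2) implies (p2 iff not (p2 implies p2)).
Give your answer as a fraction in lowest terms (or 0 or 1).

3/5

Take p2 = 3/5:
p2 iff p2 = 3/5 iff 3/5 = 1
(p2 iff p2) iff p2 = 1 iff 3/5 = 3/5
not p2 = not 3/5 = 2/5
((p2 iff p2) iff p2) iff not p2 = 3/5 iff 2/5 = 4/5
p2 implies p2 = 3/5 implies 3/5 = 1
not (p2 implies p2) = not 1 = 0
p2 iff not (p2 implies p2) = 3/5 iff 0 = 2/5
(((p2 iff p2) iff p2) iff not p2) implies (p2 iff not (p2 implies p2)) = 4/5 implies 2/5 = 3/5
No assignment yields a value below 3/5, so this is the minimum.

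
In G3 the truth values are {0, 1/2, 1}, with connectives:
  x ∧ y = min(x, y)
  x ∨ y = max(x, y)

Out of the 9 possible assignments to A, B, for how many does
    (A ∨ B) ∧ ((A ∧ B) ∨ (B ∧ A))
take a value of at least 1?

A = 0, B = 0 ↦ 0  <
A = 0, B = 1/2 ↦ 0  <
A = 0, B = 1 ↦ 0  <
A = 1/2, B = 0 ↦ 0  <
A = 1/2, B = 1/2 ↦ 1/2  <
A = 1/2, B = 1 ↦ 1/2  <
A = 1, B = 0 ↦ 0  <
A = 1, B = 1/2 ↦ 1/2  <
A = 1, B = 1 ↦ 1  ≥
So 1 of the 9 assignments meets the threshold.

1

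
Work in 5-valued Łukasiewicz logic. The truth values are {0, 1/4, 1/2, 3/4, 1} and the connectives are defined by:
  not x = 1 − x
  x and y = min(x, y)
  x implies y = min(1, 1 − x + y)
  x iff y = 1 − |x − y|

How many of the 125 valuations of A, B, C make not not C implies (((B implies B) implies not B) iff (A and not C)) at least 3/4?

103

value 1: 90 assignments (counts)
value 3/4: 13 assignments (counts)
value 1/2: 11 assignments
value 1/4: 6 assignments
value 0: 5 assignments
So 103 of the 125 assignments meet the threshold.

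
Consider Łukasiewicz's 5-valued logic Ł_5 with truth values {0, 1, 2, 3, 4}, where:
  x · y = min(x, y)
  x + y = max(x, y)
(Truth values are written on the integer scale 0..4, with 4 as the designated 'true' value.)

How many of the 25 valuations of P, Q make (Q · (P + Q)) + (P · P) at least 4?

9

value 4: 9 assignments (counts)
value 3: 7 assignments
value 2: 5 assignments
value 1: 3 assignments
value 0: 1 assignment
So 9 of the 25 assignments meet the threshold.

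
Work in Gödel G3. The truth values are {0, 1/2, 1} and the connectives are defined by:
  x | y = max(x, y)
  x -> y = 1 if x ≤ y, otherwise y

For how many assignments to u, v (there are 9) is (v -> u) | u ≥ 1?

6

u = 0, v = 0 ↦ 1  ≥
u = 0, v = 1/2 ↦ 0  <
u = 0, v = 1 ↦ 0  <
u = 1/2, v = 0 ↦ 1  ≥
u = 1/2, v = 1/2 ↦ 1  ≥
u = 1/2, v = 1 ↦ 1/2  <
u = 1, v = 0 ↦ 1  ≥
u = 1, v = 1/2 ↦ 1  ≥
u = 1, v = 1 ↦ 1  ≥
So 6 of the 9 assignments meet the threshold.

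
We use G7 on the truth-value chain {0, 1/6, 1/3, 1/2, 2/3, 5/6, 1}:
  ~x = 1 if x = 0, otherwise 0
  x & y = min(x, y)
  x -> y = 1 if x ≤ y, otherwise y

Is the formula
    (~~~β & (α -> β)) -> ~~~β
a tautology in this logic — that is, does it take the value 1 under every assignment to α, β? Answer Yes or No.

At α = 0, β = 1/6, for instance:
~β = ~1/6 = 0
~~β = ~0 = 1
~~~β = ~1 = 0
α -> β = 0 -> 1/6 = 1
~~~β & (α -> β) = 0 & 1 = 0
(~~~β & (α -> β)) -> ~~~β = 0 -> 0 = 1
and checking the remaining 48 assignments likewise gives ≥ 1 in every case.

Yes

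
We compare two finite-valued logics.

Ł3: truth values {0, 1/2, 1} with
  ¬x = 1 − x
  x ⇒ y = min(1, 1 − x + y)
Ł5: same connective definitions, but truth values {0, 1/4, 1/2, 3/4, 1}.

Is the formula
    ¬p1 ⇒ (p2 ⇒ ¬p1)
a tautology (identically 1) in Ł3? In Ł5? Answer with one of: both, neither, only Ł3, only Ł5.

In Ł3: every assignment gives 1 — tautology.
In Ł5: every assignment gives 1 — tautology.

both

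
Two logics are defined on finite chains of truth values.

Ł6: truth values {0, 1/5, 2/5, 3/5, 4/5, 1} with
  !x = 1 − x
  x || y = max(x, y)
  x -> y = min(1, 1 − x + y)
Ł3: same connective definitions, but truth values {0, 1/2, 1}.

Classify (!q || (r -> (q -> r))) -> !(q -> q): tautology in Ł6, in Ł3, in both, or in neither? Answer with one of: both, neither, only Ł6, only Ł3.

In Ł6: at q = 0, r = 0 the value is 0 — not a tautology.
In Ł3: at q = 0, r = 0 the value is 0 — not a tautology.

neither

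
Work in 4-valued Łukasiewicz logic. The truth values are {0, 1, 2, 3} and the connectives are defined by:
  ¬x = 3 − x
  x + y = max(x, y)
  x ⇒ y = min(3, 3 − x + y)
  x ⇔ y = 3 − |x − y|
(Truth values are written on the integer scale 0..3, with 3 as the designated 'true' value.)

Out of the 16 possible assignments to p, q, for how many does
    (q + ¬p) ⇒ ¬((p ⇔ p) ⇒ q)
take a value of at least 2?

11

p = 0, q = 0 ↦ 3  ≥
p = 0, q = 1 ↦ 2  ≥
p = 0, q = 2 ↦ 1  <
p = 0, q = 3 ↦ 0  <
p = 1, q = 0 ↦ 3  ≥
p = 1, q = 1 ↦ 3  ≥
p = 1, q = 2 ↦ 2  ≥
p = 1, q = 3 ↦ 0  <
p = 2, q = 0 ↦ 3  ≥
p = 2, q = 1 ↦ 3  ≥
p = 2, q = 2 ↦ 2  ≥
p = 2, q = 3 ↦ 0  <
p = 3, q = 0 ↦ 3  ≥
p = 3, q = 1 ↦ 3  ≥
p = 3, q = 2 ↦ 2  ≥
p = 3, q = 3 ↦ 0  <
So 11 of the 16 assignments meet the threshold.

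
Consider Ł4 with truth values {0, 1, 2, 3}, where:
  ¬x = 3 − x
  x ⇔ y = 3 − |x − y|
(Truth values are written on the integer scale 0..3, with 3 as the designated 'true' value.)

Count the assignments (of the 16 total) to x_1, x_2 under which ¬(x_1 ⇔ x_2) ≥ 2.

x_1 = 0, x_2 = 0 ↦ 0  <
x_1 = 0, x_2 = 1 ↦ 1  <
x_1 = 0, x_2 = 2 ↦ 2  ≥
x_1 = 0, x_2 = 3 ↦ 3  ≥
x_1 = 1, x_2 = 0 ↦ 1  <
x_1 = 1, x_2 = 1 ↦ 0  <
x_1 = 1, x_2 = 2 ↦ 1  <
x_1 = 1, x_2 = 3 ↦ 2  ≥
x_1 = 2, x_2 = 0 ↦ 2  ≥
x_1 = 2, x_2 = 1 ↦ 1  <
x_1 = 2, x_2 = 2 ↦ 0  <
x_1 = 2, x_2 = 3 ↦ 1  <
x_1 = 3, x_2 = 0 ↦ 3  ≥
x_1 = 3, x_2 = 1 ↦ 2  ≥
x_1 = 3, x_2 = 2 ↦ 1  <
x_1 = 3, x_2 = 3 ↦ 0  <
So 6 of the 16 assignments meet the threshold.

6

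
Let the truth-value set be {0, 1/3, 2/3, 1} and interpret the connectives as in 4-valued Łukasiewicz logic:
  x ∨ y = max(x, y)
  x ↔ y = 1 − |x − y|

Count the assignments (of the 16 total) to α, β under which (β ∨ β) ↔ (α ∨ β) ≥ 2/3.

α = 0, β = 0 ↦ 1  ≥
α = 0, β = 1/3 ↦ 1  ≥
α = 0, β = 2/3 ↦ 1  ≥
α = 0, β = 1 ↦ 1  ≥
α = 1/3, β = 0 ↦ 2/3  ≥
α = 1/3, β = 1/3 ↦ 1  ≥
α = 1/3, β = 2/3 ↦ 1  ≥
α = 1/3, β = 1 ↦ 1  ≥
α = 2/3, β = 0 ↦ 1/3  <
α = 2/3, β = 1/3 ↦ 2/3  ≥
α = 2/3, β = 2/3 ↦ 1  ≥
α = 2/3, β = 1 ↦ 1  ≥
α = 1, β = 0 ↦ 0  <
α = 1, β = 1/3 ↦ 1/3  <
α = 1, β = 2/3 ↦ 2/3  ≥
α = 1, β = 1 ↦ 1  ≥
So 13 of the 16 assignments meet the threshold.

13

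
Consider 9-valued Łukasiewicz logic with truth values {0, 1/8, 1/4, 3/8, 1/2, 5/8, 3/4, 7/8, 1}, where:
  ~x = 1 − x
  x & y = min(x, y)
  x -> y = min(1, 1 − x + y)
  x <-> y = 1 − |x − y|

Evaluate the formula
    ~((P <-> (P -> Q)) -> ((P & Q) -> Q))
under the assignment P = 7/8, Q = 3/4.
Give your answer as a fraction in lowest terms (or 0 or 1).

0

P -> Q = 7/8 -> 3/4 = 7/8
P <-> (P -> Q) = 7/8 <-> 7/8 = 1
P & Q = 7/8 & 3/4 = 3/4
(P & Q) -> Q = 3/4 -> 3/4 = 1
(P <-> (P -> Q)) -> ((P & Q) -> Q) = 1 -> 1 = 1
~((P <-> (P -> Q)) -> ((P & Q) -> Q)) = ~1 = 0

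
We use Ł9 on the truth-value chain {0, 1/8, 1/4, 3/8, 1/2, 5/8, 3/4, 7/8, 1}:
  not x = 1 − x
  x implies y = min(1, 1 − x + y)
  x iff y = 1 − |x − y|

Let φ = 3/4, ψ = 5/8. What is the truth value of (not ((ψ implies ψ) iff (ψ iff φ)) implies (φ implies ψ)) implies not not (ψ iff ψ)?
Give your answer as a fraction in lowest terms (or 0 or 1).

ψ implies ψ = 5/8 implies 5/8 = 1
ψ iff φ = 5/8 iff 3/4 = 7/8
(ψ implies ψ) iff (ψ iff φ) = 1 iff 7/8 = 7/8
not ((ψ implies ψ) iff (ψ iff φ)) = not 7/8 = 1/8
φ implies ψ = 3/4 implies 5/8 = 7/8
not ((ψ implies ψ) iff (ψ iff φ)) implies (φ implies ψ) = 1/8 implies 7/8 = 1
ψ iff ψ = 5/8 iff 5/8 = 1
not (ψ iff ψ) = not 1 = 0
not not (ψ iff ψ) = not 0 = 1
(not ((ψ implies ψ) iff (ψ iff φ)) implies (φ implies ψ)) implies not not (ψ iff ψ) = 1 implies 1 = 1

1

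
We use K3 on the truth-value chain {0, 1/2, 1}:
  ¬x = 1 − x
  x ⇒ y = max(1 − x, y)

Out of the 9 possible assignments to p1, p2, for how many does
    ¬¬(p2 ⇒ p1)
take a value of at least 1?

5

p1 = 0, p2 = 0 ↦ 1  ≥
p1 = 0, p2 = 1/2 ↦ 1/2  <
p1 = 0, p2 = 1 ↦ 0  <
p1 = 1/2, p2 = 0 ↦ 1  ≥
p1 = 1/2, p2 = 1/2 ↦ 1/2  <
p1 = 1/2, p2 = 1 ↦ 1/2  <
p1 = 1, p2 = 0 ↦ 1  ≥
p1 = 1, p2 = 1/2 ↦ 1  ≥
p1 = 1, p2 = 1 ↦ 1  ≥
So 5 of the 9 assignments meet the threshold.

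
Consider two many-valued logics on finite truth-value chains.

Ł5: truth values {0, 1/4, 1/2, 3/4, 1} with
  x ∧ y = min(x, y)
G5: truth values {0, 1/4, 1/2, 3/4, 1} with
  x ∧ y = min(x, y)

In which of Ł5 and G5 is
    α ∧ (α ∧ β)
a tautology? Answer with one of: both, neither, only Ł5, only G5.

neither

In Ł5: at α = 0, β = 0 the value is 0 — not a tautology.
In G5: at α = 0, β = 0 the value is 0 — not a tautology.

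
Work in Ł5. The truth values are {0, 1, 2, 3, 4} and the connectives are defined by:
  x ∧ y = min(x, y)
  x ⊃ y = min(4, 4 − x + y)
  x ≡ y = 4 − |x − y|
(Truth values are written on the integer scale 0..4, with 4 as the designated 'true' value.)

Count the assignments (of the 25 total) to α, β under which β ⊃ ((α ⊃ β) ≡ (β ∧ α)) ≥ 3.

value 4: 15 assignments (counts)
value 3: 4 assignments (counts)
value 2: 3 assignments
value 1: 2 assignments
value 0: 1 assignment
So 19 of the 25 assignments meet the threshold.

19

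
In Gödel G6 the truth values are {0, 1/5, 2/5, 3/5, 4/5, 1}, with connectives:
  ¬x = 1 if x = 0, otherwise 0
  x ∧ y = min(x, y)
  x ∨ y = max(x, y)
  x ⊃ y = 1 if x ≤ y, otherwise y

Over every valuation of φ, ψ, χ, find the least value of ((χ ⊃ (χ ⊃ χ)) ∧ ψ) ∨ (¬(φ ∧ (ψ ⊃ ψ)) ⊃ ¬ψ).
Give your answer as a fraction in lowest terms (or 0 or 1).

1/5

Take φ = 0, ψ = 1/5, χ = 0:
χ ⊃ χ = 0 ⊃ 0 = 1
χ ⊃ (χ ⊃ χ) = 0 ⊃ 1 = 1
(χ ⊃ (χ ⊃ χ)) ∧ ψ = 1 ∧ 1/5 = 1/5
ψ ⊃ ψ = 1/5 ⊃ 1/5 = 1
φ ∧ (ψ ⊃ ψ) = 0 ∧ 1 = 0
¬(φ ∧ (ψ ⊃ ψ)) = ¬0 = 1
¬ψ = ¬1/5 = 0
¬(φ ∧ (ψ ⊃ ψ)) ⊃ ¬ψ = 1 ⊃ 0 = 0
((χ ⊃ (χ ⊃ χ)) ∧ ψ) ∨ (¬(φ ∧ (ψ ⊃ ψ)) ⊃ ¬ψ) = 1/5 ∨ 0 = 1/5
No assignment yields a value below 1/5, so this is the minimum.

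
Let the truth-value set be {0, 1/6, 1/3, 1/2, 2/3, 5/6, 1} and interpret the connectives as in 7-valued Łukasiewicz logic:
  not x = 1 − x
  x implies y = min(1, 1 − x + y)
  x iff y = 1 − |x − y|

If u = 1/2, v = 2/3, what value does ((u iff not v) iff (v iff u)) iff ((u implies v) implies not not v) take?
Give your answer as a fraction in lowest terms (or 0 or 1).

not v = not 2/3 = 1/3
u iff not v = 1/2 iff 1/3 = 5/6
v iff u = 2/3 iff 1/2 = 5/6
(u iff not v) iff (v iff u) = 5/6 iff 5/6 = 1
u implies v = 1/2 implies 2/3 = 1
not v = not 2/3 = 1/3
not not v = not 1/3 = 2/3
(u implies v) implies not not v = 1 implies 2/3 = 2/3
((u iff not v) iff (v iff u)) iff ((u implies v) implies not not v) = 1 iff 2/3 = 2/3

2/3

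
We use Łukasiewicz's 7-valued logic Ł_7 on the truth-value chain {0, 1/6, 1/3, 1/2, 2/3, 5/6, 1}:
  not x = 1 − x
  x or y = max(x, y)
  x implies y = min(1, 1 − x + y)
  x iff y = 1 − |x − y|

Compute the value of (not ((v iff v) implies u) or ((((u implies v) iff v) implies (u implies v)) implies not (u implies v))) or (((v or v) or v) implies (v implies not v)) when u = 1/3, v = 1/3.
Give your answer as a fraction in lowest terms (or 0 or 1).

v iff v = 1/3 iff 1/3 = 1
(v iff v) implies u = 1 implies 1/3 = 1/3
not ((v iff v) implies u) = not 1/3 = 2/3
u implies v = 1/3 implies 1/3 = 1
(u implies v) iff v = 1 iff 1/3 = 1/3
u implies v = 1/3 implies 1/3 = 1
((u implies v) iff v) implies (u implies v) = 1/3 implies 1 = 1
u implies v = 1/3 implies 1/3 = 1
not (u implies v) = not 1 = 0
(((u implies v) iff v) implies (u implies v)) implies not (u implies v) = 1 implies 0 = 0
not ((v iff v) implies u) or ((((u implies v) iff v) implies (u implies v)) implies not (u implies v)) = 2/3 or 0 = 2/3
v or v = 1/3 or 1/3 = 1/3
(v or v) or v = 1/3 or 1/3 = 1/3
not v = not 1/3 = 2/3
v implies not v = 1/3 implies 2/3 = 1
((v or v) or v) implies (v implies not v) = 1/3 implies 1 = 1
(not ((v iff v) implies u) or ((((u implies v) iff v) implies (u implies v)) implies not (u implies v))) or (((v or v) or v) implies (v implies not v)) = 2/3 or 1 = 1

1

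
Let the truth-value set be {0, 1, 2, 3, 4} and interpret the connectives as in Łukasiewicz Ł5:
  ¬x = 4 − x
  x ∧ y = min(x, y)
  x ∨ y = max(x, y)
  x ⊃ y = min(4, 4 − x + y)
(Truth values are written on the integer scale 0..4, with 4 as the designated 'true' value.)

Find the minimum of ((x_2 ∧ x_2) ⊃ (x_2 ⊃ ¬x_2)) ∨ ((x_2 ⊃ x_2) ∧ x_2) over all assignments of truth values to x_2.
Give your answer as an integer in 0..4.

Take x_2 = 3:
x_2 ∧ x_2 = 3 ∧ 3 = 3
¬x_2 = ¬3 = 1
x_2 ⊃ ¬x_2 = 3 ⊃ 1 = 2
(x_2 ∧ x_2) ⊃ (x_2 ⊃ ¬x_2) = 3 ⊃ 2 = 3
x_2 ⊃ x_2 = 3 ⊃ 3 = 4
(x_2 ⊃ x_2) ∧ x_2 = 4 ∧ 3 = 3
((x_2 ∧ x_2) ⊃ (x_2 ⊃ ¬x_2)) ∨ ((x_2 ⊃ x_2) ∧ x_2) = 3 ∨ 3 = 3
No assignment yields a value below 3, so this is the minimum.

3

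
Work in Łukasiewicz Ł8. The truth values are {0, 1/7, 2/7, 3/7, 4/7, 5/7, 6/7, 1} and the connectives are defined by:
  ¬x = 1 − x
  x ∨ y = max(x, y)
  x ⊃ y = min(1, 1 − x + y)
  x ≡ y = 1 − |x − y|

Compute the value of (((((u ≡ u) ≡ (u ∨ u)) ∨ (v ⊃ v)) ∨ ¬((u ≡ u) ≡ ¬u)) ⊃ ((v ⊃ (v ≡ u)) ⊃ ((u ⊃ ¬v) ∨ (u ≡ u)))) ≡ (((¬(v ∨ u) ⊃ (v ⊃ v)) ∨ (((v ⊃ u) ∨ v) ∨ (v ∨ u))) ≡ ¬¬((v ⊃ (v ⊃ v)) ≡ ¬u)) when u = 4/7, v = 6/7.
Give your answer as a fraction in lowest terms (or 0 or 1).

3/7

u ≡ u = 4/7 ≡ 4/7 = 1
u ∨ u = 4/7 ∨ 4/7 = 4/7
(u ≡ u) ≡ (u ∨ u) = 1 ≡ 4/7 = 4/7
v ⊃ v = 6/7 ⊃ 6/7 = 1
((u ≡ u) ≡ (u ∨ u)) ∨ (v ⊃ v) = 4/7 ∨ 1 = 1
u ≡ u = 4/7 ≡ 4/7 = 1
¬u = ¬4/7 = 3/7
(u ≡ u) ≡ ¬u = 1 ≡ 3/7 = 3/7
¬((u ≡ u) ≡ ¬u) = ¬3/7 = 4/7
(((u ≡ u) ≡ (u ∨ u)) ∨ (v ⊃ v)) ∨ ¬((u ≡ u) ≡ ¬u) = 1 ∨ 4/7 = 1
v ≡ u = 6/7 ≡ 4/7 = 5/7
v ⊃ (v ≡ u) = 6/7 ⊃ 5/7 = 6/7
¬v = ¬6/7 = 1/7
u ⊃ ¬v = 4/7 ⊃ 1/7 = 4/7
u ≡ u = 4/7 ≡ 4/7 = 1
(u ⊃ ¬v) ∨ (u ≡ u) = 4/7 ∨ 1 = 1
(v ⊃ (v ≡ u)) ⊃ ((u ⊃ ¬v) ∨ (u ≡ u)) = 6/7 ⊃ 1 = 1
((((u ≡ u) ≡ (u ∨ u)) ∨ (v ⊃ v)) ∨ ¬((u ≡ u) ≡ ¬u)) ⊃ ((v ⊃ (v ≡ u)) ⊃ ((u ⊃ ¬v) ∨ (u ≡ u))) = 1 ⊃ 1 = 1
v ∨ u = 6/7 ∨ 4/7 = 6/7
¬(v ∨ u) = ¬6/7 = 1/7
v ⊃ v = 6/7 ⊃ 6/7 = 1
¬(v ∨ u) ⊃ (v ⊃ v) = 1/7 ⊃ 1 = 1
v ⊃ u = 6/7 ⊃ 4/7 = 5/7
(v ⊃ u) ∨ v = 5/7 ∨ 6/7 = 6/7
v ∨ u = 6/7 ∨ 4/7 = 6/7
((v ⊃ u) ∨ v) ∨ (v ∨ u) = 6/7 ∨ 6/7 = 6/7
(¬(v ∨ u) ⊃ (v ⊃ v)) ∨ (((v ⊃ u) ∨ v) ∨ (v ∨ u)) = 1 ∨ 6/7 = 1
v ⊃ v = 6/7 ⊃ 6/7 = 1
v ⊃ (v ⊃ v) = 6/7 ⊃ 1 = 1
¬u = ¬4/7 = 3/7
(v ⊃ (v ⊃ v)) ≡ ¬u = 1 ≡ 3/7 = 3/7
¬((v ⊃ (v ⊃ v)) ≡ ¬u) = ¬3/7 = 4/7
¬¬((v ⊃ (v ⊃ v)) ≡ ¬u) = ¬4/7 = 3/7
((¬(v ∨ u) ⊃ (v ⊃ v)) ∨ (((v ⊃ u) ∨ v) ∨ (v ∨ u))) ≡ ¬¬((v ⊃ (v ⊃ v)) ≡ ¬u) = 1 ≡ 3/7 = 3/7
(((((u ≡ u) ≡ (u ∨ u)) ∨ (v ⊃ v)) ∨ ¬((u ≡ u) ≡ ¬u)) ⊃ ((v ⊃ (v ≡ u)) ⊃ ((u ⊃ ¬v) ∨ (u ≡ u)))) ≡ (((¬(v ∨ u) ⊃ (v ⊃ v)) ∨ (((v ⊃ u) ∨ v) ∨ (v ∨ u))) ≡ ¬¬((v ⊃ (v ⊃ v)) ≡ ¬u)) = 1 ≡ 3/7 = 3/7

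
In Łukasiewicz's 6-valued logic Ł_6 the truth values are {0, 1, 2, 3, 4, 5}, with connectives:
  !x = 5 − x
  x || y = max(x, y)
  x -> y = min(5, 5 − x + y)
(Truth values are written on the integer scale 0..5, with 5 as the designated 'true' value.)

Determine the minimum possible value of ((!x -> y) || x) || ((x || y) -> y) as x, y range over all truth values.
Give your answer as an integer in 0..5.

3

Take x = 2, y = 0:
!x = !2 = 3
!x -> y = 3 -> 0 = 2
(!x -> y) || x = 2 || 2 = 2
x || y = 2 || 0 = 2
(x || y) -> y = 2 -> 0 = 3
((!x -> y) || x) || ((x || y) -> y) = 2 || 3 = 3
No assignment yields a value below 3, so this is the minimum.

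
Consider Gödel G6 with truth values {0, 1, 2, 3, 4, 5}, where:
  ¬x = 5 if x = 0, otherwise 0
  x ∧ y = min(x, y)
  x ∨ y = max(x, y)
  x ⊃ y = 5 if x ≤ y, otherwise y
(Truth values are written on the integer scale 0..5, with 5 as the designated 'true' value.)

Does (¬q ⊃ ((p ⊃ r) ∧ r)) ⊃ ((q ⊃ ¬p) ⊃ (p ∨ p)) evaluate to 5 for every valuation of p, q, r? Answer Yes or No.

Counterexample: take p = 0, q = 0, r = 1.
¬q = ¬0 = 5
p ⊃ r = 0 ⊃ 1 = 5
(p ⊃ r) ∧ r = 5 ∧ 1 = 1
¬q ⊃ ((p ⊃ r) ∧ r) = 5 ⊃ 1 = 1
¬p = ¬0 = 5
q ⊃ ¬p = 0 ⊃ 5 = 5
p ∨ p = 0 ∨ 0 = 0
(q ⊃ ¬p) ⊃ (p ∨ p) = 5 ⊃ 0 = 0
(¬q ⊃ ((p ⊃ r) ∧ r)) ⊃ ((q ⊃ ¬p) ⊃ (p ∨ p)) = 1 ⊃ 0 = 0
This gives 0 ≠ 5.

No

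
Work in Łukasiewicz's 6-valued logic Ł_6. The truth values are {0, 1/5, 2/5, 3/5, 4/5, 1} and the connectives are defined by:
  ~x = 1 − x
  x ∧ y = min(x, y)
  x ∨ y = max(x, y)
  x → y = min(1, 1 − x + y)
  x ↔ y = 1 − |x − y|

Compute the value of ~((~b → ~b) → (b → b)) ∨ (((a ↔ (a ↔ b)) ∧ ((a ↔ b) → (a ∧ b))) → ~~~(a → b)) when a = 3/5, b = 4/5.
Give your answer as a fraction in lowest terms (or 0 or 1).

~b = ~4/5 = 1/5
~b = ~4/5 = 1/5
~b → ~b = 1/5 → 1/5 = 1
b → b = 4/5 → 4/5 = 1
(~b → ~b) → (b → b) = 1 → 1 = 1
~((~b → ~b) → (b → b)) = ~1 = 0
a ↔ b = 3/5 ↔ 4/5 = 4/5
a ↔ (a ↔ b) = 3/5 ↔ 4/5 = 4/5
a ↔ b = 3/5 ↔ 4/5 = 4/5
a ∧ b = 3/5 ∧ 4/5 = 3/5
(a ↔ b) → (a ∧ b) = 4/5 → 3/5 = 4/5
(a ↔ (a ↔ b)) ∧ ((a ↔ b) → (a ∧ b)) = 4/5 ∧ 4/5 = 4/5
a → b = 3/5 → 4/5 = 1
~(a → b) = ~1 = 0
~~(a → b) = ~0 = 1
~~~(a → b) = ~1 = 0
((a ↔ (a ↔ b)) ∧ ((a ↔ b) → (a ∧ b))) → ~~~(a → b) = 4/5 → 0 = 1/5
~((~b → ~b) → (b → b)) ∨ (((a ↔ (a ↔ b)) ∧ ((a ↔ b) → (a ∧ b))) → ~~~(a → b)) = 0 ∨ 1/5 = 1/5

1/5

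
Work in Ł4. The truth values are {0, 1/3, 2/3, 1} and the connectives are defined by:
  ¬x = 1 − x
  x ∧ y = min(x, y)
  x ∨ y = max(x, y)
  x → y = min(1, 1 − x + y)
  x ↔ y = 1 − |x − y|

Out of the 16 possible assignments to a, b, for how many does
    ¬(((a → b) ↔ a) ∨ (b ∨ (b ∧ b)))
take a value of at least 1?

2

a = 0, b = 0 ↦ 1  ≥
a = 0, b = 1/3 ↦ 2/3  <
a = 0, b = 2/3 ↦ 1/3  <
a = 0, b = 1 ↦ 0  <
a = 1/3, b = 0 ↦ 1/3  <
a = 1/3, b = 1/3 ↦ 2/3  <
a = 1/3, b = 2/3 ↦ 1/3  <
a = 1/3, b = 1 ↦ 0  <
a = 2/3, b = 0 ↦ 1/3  <
a = 2/3, b = 1/3 ↦ 0  <
a = 2/3, b = 2/3 ↦ 1/3  <
a = 2/3, b = 1 ↦ 0  <
a = 1, b = 0 ↦ 1  ≥
a = 1, b = 1/3 ↦ 2/3  <
a = 1, b = 2/3 ↦ 1/3  <
a = 1, b = 1 ↦ 0  <
So 2 of the 16 assignments meet the threshold.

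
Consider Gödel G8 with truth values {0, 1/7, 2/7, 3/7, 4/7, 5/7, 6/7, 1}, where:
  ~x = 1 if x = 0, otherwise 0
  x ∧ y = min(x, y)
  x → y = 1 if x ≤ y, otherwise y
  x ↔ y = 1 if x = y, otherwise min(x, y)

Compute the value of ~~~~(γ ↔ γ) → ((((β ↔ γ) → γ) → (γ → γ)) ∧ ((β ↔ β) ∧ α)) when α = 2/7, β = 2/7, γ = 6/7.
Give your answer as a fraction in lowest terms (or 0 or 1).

γ ↔ γ = 6/7 ↔ 6/7 = 1
~(γ ↔ γ) = ~1 = 0
~~(γ ↔ γ) = ~0 = 1
~~~(γ ↔ γ) = ~1 = 0
~~~~(γ ↔ γ) = ~0 = 1
β ↔ γ = 2/7 ↔ 6/7 = 2/7
(β ↔ γ) → γ = 2/7 → 6/7 = 1
γ → γ = 6/7 → 6/7 = 1
((β ↔ γ) → γ) → (γ → γ) = 1 → 1 = 1
β ↔ β = 2/7 ↔ 2/7 = 1
(β ↔ β) ∧ α = 1 ∧ 2/7 = 2/7
(((β ↔ γ) → γ) → (γ → γ)) ∧ ((β ↔ β) ∧ α) = 1 ∧ 2/7 = 2/7
~~~~(γ ↔ γ) → ((((β ↔ γ) → γ) → (γ → γ)) ∧ ((β ↔ β) ∧ α)) = 1 → 2/7 = 2/7

2/7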